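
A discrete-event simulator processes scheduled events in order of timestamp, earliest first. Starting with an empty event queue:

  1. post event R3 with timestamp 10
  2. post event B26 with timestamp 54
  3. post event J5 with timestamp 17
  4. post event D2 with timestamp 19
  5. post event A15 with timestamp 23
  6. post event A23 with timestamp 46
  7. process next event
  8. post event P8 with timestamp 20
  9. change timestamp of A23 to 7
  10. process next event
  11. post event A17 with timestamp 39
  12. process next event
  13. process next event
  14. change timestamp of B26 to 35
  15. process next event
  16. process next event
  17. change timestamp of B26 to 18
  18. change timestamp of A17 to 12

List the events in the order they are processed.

R3, A23, J5, D2, P8, A15

add R3 (timestamp 10) → {R3:10}
add B26 (timestamp 54) → {R3:10, B26:54}
add J5 (timestamp 17) → {R3:10, J5:17, B26:54}
add D2 (timestamp 19) → {R3:10, J5:17, D2:19, B26:54}
add A15 (timestamp 23) → {R3:10, J5:17, D2:19, A15:23, B26:54}
add A23 (timestamp 46) → {R3:10, J5:17, D2:19, A15:23, A23:46, B26:54}
process next event → R3; now {J5:17, D2:19, A15:23, A23:46, B26:54}
add P8 (timestamp 20) → {J5:17, D2:19, P8:20, A15:23, A23:46, B26:54}
update A23 to timestamp 7 → {A23:7, J5:17, D2:19, P8:20, A15:23, B26:54}
process next event → A23; now {J5:17, D2:19, P8:20, A15:23, B26:54}
add A17 (timestamp 39) → {J5:17, D2:19, P8:20, A15:23, A17:39, B26:54}
process next event → J5; now {D2:19, P8:20, A15:23, A17:39, B26:54}
process next event → D2; now {P8:20, A15:23, A17:39, B26:54}
update B26 to timestamp 35 → {P8:20, A15:23, B26:35, A17:39}
process next event → P8; now {A15:23, B26:35, A17:39}
process next event → A15; now {B26:35, A17:39}
update B26 to timestamp 18 → {B26:18, A17:39}
update A17 to timestamp 12 → {A17:12, B26:18}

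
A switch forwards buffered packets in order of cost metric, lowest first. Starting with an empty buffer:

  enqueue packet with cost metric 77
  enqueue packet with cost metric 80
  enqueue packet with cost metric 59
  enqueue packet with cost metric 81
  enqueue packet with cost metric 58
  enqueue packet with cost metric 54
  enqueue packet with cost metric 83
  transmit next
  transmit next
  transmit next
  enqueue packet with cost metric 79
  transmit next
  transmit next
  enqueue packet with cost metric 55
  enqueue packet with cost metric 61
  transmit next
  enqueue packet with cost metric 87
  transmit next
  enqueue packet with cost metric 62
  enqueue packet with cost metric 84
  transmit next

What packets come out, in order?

54 → 58 → 59 → 77 → 79 → 55 → 61 → 62

insert 77 → {77}
insert 80 → {77, 80}
insert 59 → {59, 77, 80}
insert 81 → {59, 77, 80, 81}
insert 58 → {58, 59, 77, 80, 81}
insert 54 → {54, 58, 59, 77, 80, 81}
insert 83 → {54, 58, 59, 77, 80, 81, 83}
transmit next → 54; now {58, 59, 77, 80, 81, 83}
transmit next → 58; now {59, 77, 80, 81, 83}
transmit next → 59; now {77, 80, 81, 83}
insert 79 → {77, 79, 80, 81, 83}
transmit next → 77; now {79, 80, 81, 83}
transmit next → 79; now {80, 81, 83}
insert 55 → {55, 80, 81, 83}
insert 61 → {55, 61, 80, 81, 83}
transmit next → 55; now {61, 80, 81, 83}
insert 87 → {61, 80, 81, 83, 87}
transmit next → 61; now {80, 81, 83, 87}
insert 62 → {62, 80, 81, 83, 87}
insert 84 → {62, 80, 81, 83, 84, 87}
transmit next → 62; now {80, 81, 83, 84, 87}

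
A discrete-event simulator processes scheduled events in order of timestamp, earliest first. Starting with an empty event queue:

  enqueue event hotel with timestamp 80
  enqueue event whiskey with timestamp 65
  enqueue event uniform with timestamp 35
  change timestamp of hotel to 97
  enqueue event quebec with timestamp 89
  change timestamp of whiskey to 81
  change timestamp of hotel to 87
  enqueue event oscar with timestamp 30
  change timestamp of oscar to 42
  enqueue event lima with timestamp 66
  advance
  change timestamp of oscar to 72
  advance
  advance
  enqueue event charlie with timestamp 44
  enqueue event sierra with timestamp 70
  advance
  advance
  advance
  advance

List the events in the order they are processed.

[uniform, lima, oscar, charlie, sierra, whiskey, hotel]

add hotel (timestamp 80) → {hotel:80}
add whiskey (timestamp 65) → {whiskey:65, hotel:80}
add uniform (timestamp 35) → {uniform:35, whiskey:65, hotel:80}
update hotel to timestamp 97 → {uniform:35, whiskey:65, hotel:97}
add quebec (timestamp 89) → {uniform:35, whiskey:65, quebec:89, hotel:97}
update whiskey to timestamp 81 → {uniform:35, whiskey:81, quebec:89, hotel:97}
update hotel to timestamp 87 → {uniform:35, whiskey:81, hotel:87, quebec:89}
add oscar (timestamp 30) → {oscar:30, uniform:35, whiskey:81, hotel:87, quebec:89}
update oscar to timestamp 42 → {uniform:35, oscar:42, whiskey:81, hotel:87, quebec:89}
add lima (timestamp 66) → {uniform:35, oscar:42, lima:66, whiskey:81, hotel:87, quebec:89}
advance → uniform; now {oscar:42, lima:66, whiskey:81, hotel:87, quebec:89}
update oscar to timestamp 72 → {lima:66, oscar:72, whiskey:81, hotel:87, quebec:89}
advance → lima; now {oscar:72, whiskey:81, hotel:87, quebec:89}
advance → oscar; now {whiskey:81, hotel:87, quebec:89}
add charlie (timestamp 44) → {charlie:44, whiskey:81, hotel:87, quebec:89}
add sierra (timestamp 70) → {charlie:44, sierra:70, whiskey:81, hotel:87, quebec:89}
advance → charlie; now {sierra:70, whiskey:81, hotel:87, quebec:89}
advance → sierra; now {whiskey:81, hotel:87, quebec:89}
advance → whiskey; now {hotel:87, quebec:89}
advance → hotel; now {quebec:89}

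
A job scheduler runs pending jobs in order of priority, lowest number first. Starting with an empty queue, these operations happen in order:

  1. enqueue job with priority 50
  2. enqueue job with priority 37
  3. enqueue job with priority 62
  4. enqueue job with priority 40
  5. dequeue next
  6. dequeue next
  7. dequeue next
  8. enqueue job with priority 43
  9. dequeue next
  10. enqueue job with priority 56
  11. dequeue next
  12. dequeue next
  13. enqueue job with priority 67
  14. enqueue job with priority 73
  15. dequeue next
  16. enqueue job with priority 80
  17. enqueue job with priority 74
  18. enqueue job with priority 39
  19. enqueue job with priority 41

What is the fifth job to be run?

insert 50 → {50}
insert 37 → {37, 50}
insert 62 → {37, 50, 62}
insert 40 → {37, 40, 50, 62}
dequeue next → 37; now {40, 50, 62}
dequeue next → 40; now {50, 62}
dequeue next → 50; now {62}
insert 43 → {43, 62}
dequeue next → 43; now {62}
insert 56 → {56, 62}
dequeue next → 56; now {62}
dequeue next → 62; now {}
insert 67 → {67}
insert 73 → {67, 73}
dequeue next → 67; now {73}
insert 80 → {73, 80}
insert 74 → {73, 74, 80}
insert 39 → {39, 73, 74, 80}
insert 41 → {39, 41, 73, 74, 80}

56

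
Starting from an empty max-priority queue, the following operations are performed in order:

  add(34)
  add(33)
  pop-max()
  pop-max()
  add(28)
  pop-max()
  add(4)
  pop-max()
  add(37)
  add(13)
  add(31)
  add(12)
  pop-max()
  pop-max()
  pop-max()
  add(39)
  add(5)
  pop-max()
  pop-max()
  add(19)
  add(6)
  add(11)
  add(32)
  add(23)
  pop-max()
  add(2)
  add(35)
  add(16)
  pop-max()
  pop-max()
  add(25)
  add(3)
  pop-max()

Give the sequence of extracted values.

[34, 33, 28, 4, 37, 31, 13, 39, 12, 32, 35, 23, 25]

insert 34 → {34}
insert 33 → {34, 33}
pop-max → 34; now {33}
pop-max → 33; now {}
insert 28 → {28}
pop-max → 28; now {}
insert 4 → {4}
pop-max → 4; now {}
insert 37 → {37}
insert 13 → {37, 13}
insert 31 → {37, 31, 13}
insert 12 → {37, 31, 13, 12}
pop-max → 37; now {31, 13, 12}
pop-max → 31; now {13, 12}
pop-max → 13; now {12}
insert 39 → {39, 12}
insert 5 → {39, 12, 5}
pop-max → 39; now {12, 5}
pop-max → 12; now {5}
insert 19 → {19, 5}
insert 6 → {19, 6, 5}
insert 11 → {19, 11, 6, 5}
insert 32 → {32, 19, 11, 6, 5}
insert 23 → {32, 23, 19, 11, 6, 5}
pop-max → 32; now {23, 19, 11, 6, 5}
insert 2 → {23, 19, 11, 6, 5, 2}
insert 35 → {35, 23, 19, 11, 6, 5, 2}
insert 16 → {35, 23, 19, 16, 11, 6, 5, 2}
pop-max → 35; now {23, 19, 16, 11, 6, 5, 2}
pop-max → 23; now {19, 16, 11, 6, 5, 2}
insert 25 → {25, 19, 16, 11, 6, 5, 2}
insert 3 → {25, 19, 16, 11, 6, 5, 3, 2}
pop-max → 25; now {19, 16, 11, 6, 5, 3, 2}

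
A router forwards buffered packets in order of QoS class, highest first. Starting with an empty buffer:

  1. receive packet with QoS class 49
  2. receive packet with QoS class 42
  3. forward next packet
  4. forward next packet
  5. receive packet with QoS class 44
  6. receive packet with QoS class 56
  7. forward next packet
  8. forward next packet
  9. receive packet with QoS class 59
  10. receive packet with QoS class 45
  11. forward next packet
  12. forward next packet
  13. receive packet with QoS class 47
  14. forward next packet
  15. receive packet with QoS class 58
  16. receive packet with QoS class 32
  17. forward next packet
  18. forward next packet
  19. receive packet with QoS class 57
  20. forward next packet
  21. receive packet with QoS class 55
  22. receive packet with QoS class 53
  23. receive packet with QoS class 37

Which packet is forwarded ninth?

32

insert 49 → {49}
insert 42 → {49, 42}
forward next packet → 49; now {42}
forward next packet → 42; now {}
insert 44 → {44}
insert 56 → {56, 44}
forward next packet → 56; now {44}
forward next packet → 44; now {}
insert 59 → {59}
insert 45 → {59, 45}
forward next packet → 59; now {45}
forward next packet → 45; now {}
insert 47 → {47}
forward next packet → 47; now {}
insert 58 → {58}
insert 32 → {58, 32}
forward next packet → 58; now {32}
forward next packet → 32; now {}
insert 57 → {57}
forward next packet → 57; now {}
insert 55 → {55}
insert 53 → {55, 53}
insert 37 → {55, 53, 37}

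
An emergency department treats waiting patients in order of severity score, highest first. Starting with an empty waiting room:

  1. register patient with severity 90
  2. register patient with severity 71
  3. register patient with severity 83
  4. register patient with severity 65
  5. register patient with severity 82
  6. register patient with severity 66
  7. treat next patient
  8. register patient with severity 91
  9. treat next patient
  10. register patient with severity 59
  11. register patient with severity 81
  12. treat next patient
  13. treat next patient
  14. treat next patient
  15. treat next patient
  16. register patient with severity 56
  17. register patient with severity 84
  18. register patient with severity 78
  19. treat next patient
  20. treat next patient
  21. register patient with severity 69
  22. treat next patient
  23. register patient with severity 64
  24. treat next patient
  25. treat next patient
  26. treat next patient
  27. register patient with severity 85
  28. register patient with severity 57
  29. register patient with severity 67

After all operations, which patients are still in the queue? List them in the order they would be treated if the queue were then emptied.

insert 90 → {90}
insert 71 → {90, 71}
insert 83 → {90, 83, 71}
insert 65 → {90, 83, 71, 65}
insert 82 → {90, 83, 82, 71, 65}
insert 66 → {90, 83, 82, 71, 66, 65}
treat next patient → 90; now {83, 82, 71, 66, 65}
insert 91 → {91, 83, 82, 71, 66, 65}
treat next patient → 91; now {83, 82, 71, 66, 65}
insert 59 → {83, 82, 71, 66, 65, 59}
insert 81 → {83, 82, 81, 71, 66, 65, 59}
treat next patient → 83; now {82, 81, 71, 66, 65, 59}
treat next patient → 82; now {81, 71, 66, 65, 59}
treat next patient → 81; now {71, 66, 65, 59}
treat next patient → 71; now {66, 65, 59}
insert 56 → {66, 65, 59, 56}
insert 84 → {84, 66, 65, 59, 56}
insert 78 → {84, 78, 66, 65, 59, 56}
treat next patient → 84; now {78, 66, 65, 59, 56}
treat next patient → 78; now {66, 65, 59, 56}
insert 69 → {69, 66, 65, 59, 56}
treat next patient → 69; now {66, 65, 59, 56}
insert 64 → {66, 65, 64, 59, 56}
treat next patient → 66; now {65, 64, 59, 56}
treat next patient → 65; now {64, 59, 56}
treat next patient → 64; now {59, 56}
insert 85 → {85, 59, 56}
insert 57 → {85, 59, 57, 56}
insert 67 → {85, 67, 59, 57, 56}

85, 67, 59, 57, 56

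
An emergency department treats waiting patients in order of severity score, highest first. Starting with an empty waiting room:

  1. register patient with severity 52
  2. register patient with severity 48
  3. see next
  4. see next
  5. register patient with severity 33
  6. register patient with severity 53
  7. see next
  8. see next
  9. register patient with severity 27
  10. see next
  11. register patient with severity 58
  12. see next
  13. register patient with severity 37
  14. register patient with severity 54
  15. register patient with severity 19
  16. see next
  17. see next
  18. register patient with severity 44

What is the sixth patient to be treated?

insert 52 → {52}
insert 48 → {52, 48}
see next → 52; now {48}
see next → 48; now {}
insert 33 → {33}
insert 53 → {53, 33}
see next → 53; now {33}
see next → 33; now {}
insert 27 → {27}
see next → 27; now {}
insert 58 → {58}
see next → 58; now {}
insert 37 → {37}
insert 54 → {54, 37}
insert 19 → {54, 37, 19}
see next → 54; now {37, 19}
see next → 37; now {19}
insert 44 → {44, 19}

58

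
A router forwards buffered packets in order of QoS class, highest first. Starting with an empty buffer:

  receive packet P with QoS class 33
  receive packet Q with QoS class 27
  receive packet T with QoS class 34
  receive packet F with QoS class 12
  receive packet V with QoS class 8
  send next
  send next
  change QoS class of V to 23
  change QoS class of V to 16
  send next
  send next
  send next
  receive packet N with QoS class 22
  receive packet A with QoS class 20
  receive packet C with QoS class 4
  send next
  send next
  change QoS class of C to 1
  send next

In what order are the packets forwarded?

add P (QoS class 33) → {P:33}
add Q (QoS class 27) → {P:33, Q:27}
add T (QoS class 34) → {T:34, P:33, Q:27}
add F (QoS class 12) → {T:34, P:33, Q:27, F:12}
add V (QoS class 8) → {T:34, P:33, Q:27, F:12, V:8}
send next → T; now {P:33, Q:27, F:12, V:8}
send next → P; now {Q:27, F:12, V:8}
update V to QoS class 23 → {Q:27, V:23, F:12}
update V to QoS class 16 → {Q:27, V:16, F:12}
send next → Q; now {V:16, F:12}
send next → V; now {F:12}
send next → F; now {}
add N (QoS class 22) → {N:22}
add A (QoS class 20) → {N:22, A:20}
add C (QoS class 4) → {N:22, A:20, C:4}
send next → N; now {A:20, C:4}
send next → A; now {C:4}
update C to QoS class 1 → {C:1}
send next → C; now {}

T → P → Q → V → F → N → A → C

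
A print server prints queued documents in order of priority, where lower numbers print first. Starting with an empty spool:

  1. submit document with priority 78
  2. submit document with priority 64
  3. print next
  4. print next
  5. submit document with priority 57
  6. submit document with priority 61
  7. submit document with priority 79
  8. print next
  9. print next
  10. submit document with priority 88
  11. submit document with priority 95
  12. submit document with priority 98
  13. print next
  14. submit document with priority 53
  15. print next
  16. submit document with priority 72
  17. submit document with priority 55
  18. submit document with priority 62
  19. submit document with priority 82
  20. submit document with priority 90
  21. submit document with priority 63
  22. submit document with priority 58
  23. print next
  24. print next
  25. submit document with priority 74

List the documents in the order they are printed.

insert 78 → {78}
insert 64 → {64, 78}
print next → 64; now {78}
print next → 78; now {}
insert 57 → {57}
insert 61 → {57, 61}
insert 79 → {57, 61, 79}
print next → 57; now {61, 79}
print next → 61; now {79}
insert 88 → {79, 88}
insert 95 → {79, 88, 95}
insert 98 → {79, 88, 95, 98}
print next → 79; now {88, 95, 98}
insert 53 → {53, 88, 95, 98}
print next → 53; now {88, 95, 98}
insert 72 → {72, 88, 95, 98}
insert 55 → {55, 72, 88, 95, 98}
insert 62 → {55, 62, 72, 88, 95, 98}
insert 82 → {55, 62, 72, 82, 88, 95, 98}
insert 90 → {55, 62, 72, 82, 88, 90, 95, 98}
insert 63 → {55, 62, 63, 72, 82, 88, 90, 95, 98}
insert 58 → {55, 58, 62, 63, 72, 82, 88, 90, 95, 98}
print next → 55; now {58, 62, 63, 72, 82, 88, 90, 95, 98}
print next → 58; now {62, 63, 72, 82, 88, 90, 95, 98}
insert 74 → {62, 63, 72, 74, 82, 88, 90, 95, 98}

[64, 78, 57, 61, 79, 53, 55, 58]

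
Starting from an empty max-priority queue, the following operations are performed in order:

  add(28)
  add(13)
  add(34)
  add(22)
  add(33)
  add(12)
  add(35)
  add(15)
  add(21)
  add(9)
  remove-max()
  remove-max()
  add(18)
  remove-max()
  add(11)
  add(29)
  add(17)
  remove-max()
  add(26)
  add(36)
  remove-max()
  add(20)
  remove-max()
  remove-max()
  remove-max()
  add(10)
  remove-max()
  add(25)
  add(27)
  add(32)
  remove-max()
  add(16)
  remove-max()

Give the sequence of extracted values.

insert 28 → {28}
insert 13 → {28, 13}
insert 34 → {34, 28, 13}
insert 22 → {34, 28, 22, 13}
insert 33 → {34, 33, 28, 22, 13}
insert 12 → {34, 33, 28, 22, 13, 12}
insert 35 → {35, 34, 33, 28, 22, 13, 12}
insert 15 → {35, 34, 33, 28, 22, 15, 13, 12}
insert 21 → {35, 34, 33, 28, 22, 21, 15, 13, 12}
insert 9 → {35, 34, 33, 28, 22, 21, 15, 13, 12, 9}
remove-max → 35; now {34, 33, 28, 22, 21, 15, 13, 12, 9}
remove-max → 34; now {33, 28, 22, 21, 15, 13, 12, 9}
insert 18 → {33, 28, 22, 21, 18, 15, 13, 12, 9}
remove-max → 33; now {28, 22, 21, 18, 15, 13, 12, 9}
insert 11 → {28, 22, 21, 18, 15, 13, 12, 11, 9}
insert 29 → {29, 28, 22, 21, 18, 15, 13, 12, 11, 9}
insert 17 → {29, 28, 22, 21, 18, 17, 15, 13, 12, 11, 9}
remove-max → 29; now {28, 22, 21, 18, 17, 15, 13, 12, 11, 9}
insert 26 → {28, 26, 22, 21, 18, 17, 15, 13, 12, 11, 9}
insert 36 → {36, 28, 26, 22, 21, 18, 17, 15, 13, 12, 11, 9}
remove-max → 36; now {28, 26, 22, 21, 18, 17, 15, 13, 12, 11, 9}
insert 20 → {28, 26, 22, 21, 20, 18, 17, 15, 13, 12, 11, 9}
remove-max → 28; now {26, 22, 21, 20, 18, 17, 15, 13, 12, 11, 9}
remove-max → 26; now {22, 21, 20, 18, 17, 15, 13, 12, 11, 9}
remove-max → 22; now {21, 20, 18, 17, 15, 13, 12, 11, 9}
insert 10 → {21, 20, 18, 17, 15, 13, 12, 11, 10, 9}
remove-max → 21; now {20, 18, 17, 15, 13, 12, 11, 10, 9}
insert 25 → {25, 20, 18, 17, 15, 13, 12, 11, 10, 9}
insert 27 → {27, 25, 20, 18, 17, 15, 13, 12, 11, 10, 9}
insert 32 → {32, 27, 25, 20, 18, 17, 15, 13, 12, 11, 10, 9}
remove-max → 32; now {27, 25, 20, 18, 17, 15, 13, 12, 11, 10, 9}
insert 16 → {27, 25, 20, 18, 17, 16, 15, 13, 12, 11, 10, 9}
remove-max → 27; now {25, 20, 18, 17, 16, 15, 13, 12, 11, 10, 9}

35 → 34 → 33 → 29 → 36 → 28 → 26 → 22 → 21 → 32 → 27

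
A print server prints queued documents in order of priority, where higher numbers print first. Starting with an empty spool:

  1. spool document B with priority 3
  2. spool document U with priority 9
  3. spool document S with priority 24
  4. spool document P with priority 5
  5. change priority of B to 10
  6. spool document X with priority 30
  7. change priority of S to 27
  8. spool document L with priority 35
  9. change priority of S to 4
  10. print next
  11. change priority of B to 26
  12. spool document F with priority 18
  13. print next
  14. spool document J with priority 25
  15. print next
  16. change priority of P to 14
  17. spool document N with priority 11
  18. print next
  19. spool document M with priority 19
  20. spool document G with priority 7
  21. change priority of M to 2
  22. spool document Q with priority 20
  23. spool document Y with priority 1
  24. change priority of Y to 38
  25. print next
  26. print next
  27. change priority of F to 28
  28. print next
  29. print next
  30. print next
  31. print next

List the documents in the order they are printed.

add B (priority 3) → {B:3}
add U (priority 9) → {U:9, B:3}
add S (priority 24) → {S:24, U:9, B:3}
add P (priority 5) → {S:24, U:9, P:5, B:3}
update B to priority 10 → {S:24, B:10, U:9, P:5}
add X (priority 30) → {X:30, S:24, B:10, U:9, P:5}
update S to priority 27 → {X:30, S:27, B:10, U:9, P:5}
add L (priority 35) → {L:35, X:30, S:27, B:10, U:9, P:5}
update S to priority 4 → {L:35, X:30, B:10, U:9, P:5, S:4}
print next → L; now {X:30, B:10, U:9, P:5, S:4}
update B to priority 26 → {X:30, B:26, U:9, P:5, S:4}
add F (priority 18) → {X:30, B:26, F:18, U:9, P:5, S:4}
print next → X; now {B:26, F:18, U:9, P:5, S:4}
add J (priority 25) → {B:26, J:25, F:18, U:9, P:5, S:4}
print next → B; now {J:25, F:18, U:9, P:5, S:4}
update P to priority 14 → {J:25, F:18, P:14, U:9, S:4}
add N (priority 11) → {J:25, F:18, P:14, N:11, U:9, S:4}
print next → J; now {F:18, P:14, N:11, U:9, S:4}
add M (priority 19) → {M:19, F:18, P:14, N:11, U:9, S:4}
add G (priority 7) → {M:19, F:18, P:14, N:11, U:9, G:7, S:4}
update M to priority 2 → {F:18, P:14, N:11, U:9, G:7, S:4, M:2}
add Q (priority 20) → {Q:20, F:18, P:14, N:11, U:9, G:7, S:4, M:2}
add Y (priority 1) → {Q:20, F:18, P:14, N:11, U:9, G:7, S:4, M:2, Y:1}
update Y to priority 38 → {Y:38, Q:20, F:18, P:14, N:11, U:9, G:7, S:4, M:2}
print next → Y; now {Q:20, F:18, P:14, N:11, U:9, G:7, S:4, M:2}
print next → Q; now {F:18, P:14, N:11, U:9, G:7, S:4, M:2}
update F to priority 28 → {F:28, P:14, N:11, U:9, G:7, S:4, M:2}
print next → F; now {P:14, N:11, U:9, G:7, S:4, M:2}
print next → P; now {N:11, U:9, G:7, S:4, M:2}
print next → N; now {U:9, G:7, S:4, M:2}
print next → U; now {G:7, S:4, M:2}

[L, X, B, J, Y, Q, F, P, N, U]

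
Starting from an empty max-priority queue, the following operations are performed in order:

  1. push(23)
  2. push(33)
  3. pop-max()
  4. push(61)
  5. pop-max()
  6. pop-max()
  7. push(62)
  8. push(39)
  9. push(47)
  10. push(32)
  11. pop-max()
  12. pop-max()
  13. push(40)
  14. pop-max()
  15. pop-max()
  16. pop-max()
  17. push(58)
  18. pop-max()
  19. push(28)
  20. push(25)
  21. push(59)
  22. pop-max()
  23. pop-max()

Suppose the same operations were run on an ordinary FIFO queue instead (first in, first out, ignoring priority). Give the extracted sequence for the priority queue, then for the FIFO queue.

priority queue: 33, 61, 23, 62, 47, 40, 39, 32, 58, 59, 28; FIFO queue: [23, 33, 61, 62, 39, 47, 32, 40, 58, 28, 25]

insert 23 → {23}
insert 33 → {33, 23}
pop-max → 33; now {23}
insert 61 → {61, 23}
pop-max → 61; now {23}
pop-max → 23; now {}
insert 62 → {62}
insert 39 → {62, 39}
insert 47 → {62, 47, 39}
insert 32 → {62, 47, 39, 32}
pop-max → 62; now {47, 39, 32}
pop-max → 47; now {39, 32}
insert 40 → {40, 39, 32}
pop-max → 40; now {39, 32}
pop-max → 39; now {32}
pop-max → 32; now {}
insert 58 → {58}
pop-max → 58; now {}
insert 28 → {28}
insert 25 → {28, 25}
insert 59 → {59, 28, 25}
pop-max → 59; now {28, 25}
pop-max → 28; now {25}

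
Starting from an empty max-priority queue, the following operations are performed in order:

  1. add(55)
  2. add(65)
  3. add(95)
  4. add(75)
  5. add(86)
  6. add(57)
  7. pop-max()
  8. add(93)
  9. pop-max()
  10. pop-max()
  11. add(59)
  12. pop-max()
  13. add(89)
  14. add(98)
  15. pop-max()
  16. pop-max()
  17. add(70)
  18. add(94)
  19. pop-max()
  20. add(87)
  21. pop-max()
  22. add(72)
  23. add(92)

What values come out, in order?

95, 93, 86, 75, 98, 89, 94, 87

insert 55 → {55}
insert 65 → {65, 55}
insert 95 → {95, 65, 55}
insert 75 → {95, 75, 65, 55}
insert 86 → {95, 86, 75, 65, 55}
insert 57 → {95, 86, 75, 65, 57, 55}
pop-max → 95; now {86, 75, 65, 57, 55}
insert 93 → {93, 86, 75, 65, 57, 55}
pop-max → 93; now {86, 75, 65, 57, 55}
pop-max → 86; now {75, 65, 57, 55}
insert 59 → {75, 65, 59, 57, 55}
pop-max → 75; now {65, 59, 57, 55}
insert 89 → {89, 65, 59, 57, 55}
insert 98 → {98, 89, 65, 59, 57, 55}
pop-max → 98; now {89, 65, 59, 57, 55}
pop-max → 89; now {65, 59, 57, 55}
insert 70 → {70, 65, 59, 57, 55}
insert 94 → {94, 70, 65, 59, 57, 55}
pop-max → 94; now {70, 65, 59, 57, 55}
insert 87 → {87, 70, 65, 59, 57, 55}
pop-max → 87; now {70, 65, 59, 57, 55}
insert 72 → {72, 70, 65, 59, 57, 55}
insert 92 → {92, 72, 70, 65, 59, 57, 55}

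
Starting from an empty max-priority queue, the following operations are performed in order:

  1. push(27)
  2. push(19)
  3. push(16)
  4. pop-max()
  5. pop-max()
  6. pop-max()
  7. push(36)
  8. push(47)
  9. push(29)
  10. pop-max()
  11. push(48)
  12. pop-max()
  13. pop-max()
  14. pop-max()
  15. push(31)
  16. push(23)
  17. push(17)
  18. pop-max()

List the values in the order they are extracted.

insert 27 → {27}
insert 19 → {27, 19}
insert 16 → {27, 19, 16}
pop-max → 27; now {19, 16}
pop-max → 19; now {16}
pop-max → 16; now {}
insert 36 → {36}
insert 47 → {47, 36}
insert 29 → {47, 36, 29}
pop-max → 47; now {36, 29}
insert 48 → {48, 36, 29}
pop-max → 48; now {36, 29}
pop-max → 36; now {29}
pop-max → 29; now {}
insert 31 → {31}
insert 23 → {31, 23}
insert 17 → {31, 23, 17}
pop-max → 31; now {23, 17}

27 → 19 → 16 → 47 → 48 → 36 → 29 → 31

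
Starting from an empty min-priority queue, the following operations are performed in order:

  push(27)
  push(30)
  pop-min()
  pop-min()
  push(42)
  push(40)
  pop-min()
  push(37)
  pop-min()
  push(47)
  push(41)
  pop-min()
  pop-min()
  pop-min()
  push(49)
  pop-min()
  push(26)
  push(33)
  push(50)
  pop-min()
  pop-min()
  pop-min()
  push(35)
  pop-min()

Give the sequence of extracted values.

27 → 30 → 40 → 37 → 41 → 42 → 47 → 49 → 26 → 33 → 50 → 35

insert 27 → {27}
insert 30 → {27, 30}
pop-min → 27; now {30}
pop-min → 30; now {}
insert 42 → {42}
insert 40 → {40, 42}
pop-min → 40; now {42}
insert 37 → {37, 42}
pop-min → 37; now {42}
insert 47 → {42, 47}
insert 41 → {41, 42, 47}
pop-min → 41; now {42, 47}
pop-min → 42; now {47}
pop-min → 47; now {}
insert 49 → {49}
pop-min → 49; now {}
insert 26 → {26}
insert 33 → {26, 33}
insert 50 → {26, 33, 50}
pop-min → 26; now {33, 50}
pop-min → 33; now {50}
pop-min → 50; now {}
insert 35 → {35}
pop-min → 35; now {}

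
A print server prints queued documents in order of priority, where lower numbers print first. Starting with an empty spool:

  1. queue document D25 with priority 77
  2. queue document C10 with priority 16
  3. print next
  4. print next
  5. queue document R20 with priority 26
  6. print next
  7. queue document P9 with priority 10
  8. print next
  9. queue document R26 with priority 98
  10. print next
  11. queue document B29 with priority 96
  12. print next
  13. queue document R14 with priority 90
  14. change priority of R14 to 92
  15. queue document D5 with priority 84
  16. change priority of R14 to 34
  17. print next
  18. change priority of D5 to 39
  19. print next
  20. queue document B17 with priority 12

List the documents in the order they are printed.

add D25 (priority 77) → {D25:77}
add C10 (priority 16) → {C10:16, D25:77}
print next → C10; now {D25:77}
print next → D25; now {}
add R20 (priority 26) → {R20:26}
print next → R20; now {}
add P9 (priority 10) → {P9:10}
print next → P9; now {}
add R26 (priority 98) → {R26:98}
print next → R26; now {}
add B29 (priority 96) → {B29:96}
print next → B29; now {}
add R14 (priority 90) → {R14:90}
update R14 to priority 92 → {R14:92}
add D5 (priority 84) → {D5:84, R14:92}
update R14 to priority 34 → {R14:34, D5:84}
print next → R14; now {D5:84}
update D5 to priority 39 → {D5:39}
print next → D5; now {}
add B17 (priority 12) → {B17:12}

[C10, D25, R20, P9, R26, B29, R14, D5]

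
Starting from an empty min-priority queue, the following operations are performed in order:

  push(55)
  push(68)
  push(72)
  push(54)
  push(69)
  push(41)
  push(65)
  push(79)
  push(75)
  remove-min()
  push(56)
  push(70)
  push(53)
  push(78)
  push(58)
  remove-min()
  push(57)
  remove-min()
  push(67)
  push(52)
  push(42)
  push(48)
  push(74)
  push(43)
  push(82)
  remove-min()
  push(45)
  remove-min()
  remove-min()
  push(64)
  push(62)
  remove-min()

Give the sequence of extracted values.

[41, 53, 54, 42, 43, 45, 48]

insert 55 → {55}
insert 68 → {55, 68}
insert 72 → {55, 68, 72}
insert 54 → {54, 55, 68, 72}
insert 69 → {54, 55, 68, 69, 72}
insert 41 → {41, 54, 55, 68, 69, 72}
insert 65 → {41, 54, 55, 65, 68, 69, 72}
insert 79 → {41, 54, 55, 65, 68, 69, 72, 79}
insert 75 → {41, 54, 55, 65, 68, 69, 72, 75, 79}
remove-min → 41; now {54, 55, 65, 68, 69, 72, 75, 79}
insert 56 → {54, 55, 56, 65, 68, 69, 72, 75, 79}
insert 70 → {54, 55, 56, 65, 68, 69, 70, 72, 75, 79}
insert 53 → {53, 54, 55, 56, 65, 68, 69, 70, 72, 75, 79}
insert 78 → {53, 54, 55, 56, 65, 68, 69, 70, 72, 75, 78, 79}
insert 58 → {53, 54, 55, 56, 58, 65, 68, 69, 70, 72, 75, 78, 79}
remove-min → 53; now {54, 55, 56, 58, 65, 68, 69, 70, 72, 75, 78, 79}
insert 57 → {54, 55, 56, 57, 58, 65, 68, 69, 70, 72, 75, 78, 79}
remove-min → 54; now {55, 56, 57, 58, 65, 68, 69, 70, 72, 75, 78, 79}
insert 67 → {55, 56, 57, 58, 65, 67, 68, 69, 70, 72, 75, 78, 79}
insert 52 → {52, 55, 56, 57, 58, 65, 67, 68, 69, 70, 72, 75, 78, 79}
insert 42 → {42, 52, 55, 56, 57, 58, 65, 67, 68, 69, 70, 72, 75, 78, 79}
insert 48 → {42, 48, 52, 55, 56, 57, 58, 65, 67, 68, 69, 70, 72, 75, 78, 79}
insert 74 → {42, 48, 52, 55, 56, 57, 58, 65, 67, 68, 69, 70, 72, 74, 75, 78, 79}
insert 43 → {42, 43, 48, 52, 55, 56, 57, 58, 65, 67, 68, 69, 70, 72, 74, 75, 78, 79}
insert 82 → {42, 43, 48, 52, 55, 56, 57, 58, 65, 67, 68, 69, 70, 72, 74, 75, 78, 79, 82}
remove-min → 42; now {43, 48, 52, 55, 56, 57, 58, 65, 67, 68, 69, 70, 72, 74, 75, 78, 79, 82}
insert 45 → {43, 45, 48, 52, 55, 56, 57, 58, 65, 67, 68, 69, 70, 72, 74, 75, 78, 79, 82}
remove-min → 43; now {45, 48, 52, 55, 56, 57, 58, 65, 67, 68, 69, 70, 72, 74, 75, 78, 79, 82}
remove-min → 45; now {48, 52, 55, 56, 57, 58, 65, 67, 68, 69, 70, 72, 74, 75, 78, 79, 82}
insert 64 → {48, 52, 55, 56, 57, 58, 64, 65, 67, 68, 69, 70, 72, 74, 75, 78, 79, 82}
insert 62 → {48, 52, 55, 56, 57, 58, 62, 64, 65, 67, 68, 69, 70, 72, 74, 75, 78, 79, 82}
remove-min → 48; now {52, 55, 56, 57, 58, 62, 64, 65, 67, 68, 69, 70, 72, 74, 75, 78, 79, 82}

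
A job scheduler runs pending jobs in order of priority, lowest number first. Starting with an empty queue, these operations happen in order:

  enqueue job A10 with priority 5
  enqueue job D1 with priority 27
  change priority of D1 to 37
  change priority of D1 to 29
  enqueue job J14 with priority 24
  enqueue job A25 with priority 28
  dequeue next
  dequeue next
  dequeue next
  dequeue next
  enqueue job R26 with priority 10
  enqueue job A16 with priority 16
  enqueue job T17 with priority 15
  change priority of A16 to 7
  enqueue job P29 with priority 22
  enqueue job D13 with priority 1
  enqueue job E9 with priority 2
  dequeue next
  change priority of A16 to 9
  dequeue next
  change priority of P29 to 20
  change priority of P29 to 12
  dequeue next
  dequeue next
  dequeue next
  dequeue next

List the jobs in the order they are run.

[A10, J14, A25, D1, D13, E9, A16, R26, P29, T17]

add A10 (priority 5) → {A10:5}
add D1 (priority 27) → {A10:5, D1:27}
update D1 to priority 37 → {A10:5, D1:37}
update D1 to priority 29 → {A10:5, D1:29}
add J14 (priority 24) → {A10:5, J14:24, D1:29}
add A25 (priority 28) → {A10:5, J14:24, A25:28, D1:29}
dequeue next → A10; now {J14:24, A25:28, D1:29}
dequeue next → J14; now {A25:28, D1:29}
dequeue next → A25; now {D1:29}
dequeue next → D1; now {}
add R26 (priority 10) → {R26:10}
add A16 (priority 16) → {R26:10, A16:16}
add T17 (priority 15) → {R26:10, T17:15, A16:16}
update A16 to priority 7 → {A16:7, R26:10, T17:15}
add P29 (priority 22) → {A16:7, R26:10, T17:15, P29:22}
add D13 (priority 1) → {D13:1, A16:7, R26:10, T17:15, P29:22}
add E9 (priority 2) → {D13:1, E9:2, A16:7, R26:10, T17:15, P29:22}
dequeue next → D13; now {E9:2, A16:7, R26:10, T17:15, P29:22}
update A16 to priority 9 → {E9:2, A16:9, R26:10, T17:15, P29:22}
dequeue next → E9; now {A16:9, R26:10, T17:15, P29:22}
update P29 to priority 20 → {A16:9, R26:10, T17:15, P29:20}
update P29 to priority 12 → {A16:9, R26:10, P29:12, T17:15}
dequeue next → A16; now {R26:10, P29:12, T17:15}
dequeue next → R26; now {P29:12, T17:15}
dequeue next → P29; now {T17:15}
dequeue next → T17; now {}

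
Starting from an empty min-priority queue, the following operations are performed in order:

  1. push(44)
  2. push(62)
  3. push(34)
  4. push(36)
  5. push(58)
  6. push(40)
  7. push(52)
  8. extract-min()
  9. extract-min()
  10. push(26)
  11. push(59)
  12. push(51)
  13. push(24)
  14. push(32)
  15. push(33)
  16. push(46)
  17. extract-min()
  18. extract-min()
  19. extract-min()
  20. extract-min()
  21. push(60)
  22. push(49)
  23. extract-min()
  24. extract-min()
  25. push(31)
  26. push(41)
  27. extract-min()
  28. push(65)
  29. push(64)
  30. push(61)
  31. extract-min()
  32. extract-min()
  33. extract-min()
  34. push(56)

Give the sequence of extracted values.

34 → 36 → 24 → 26 → 32 → 33 → 40 → 44 → 31 → 41 → 46 → 49

insert 44 → {44}
insert 62 → {44, 62}
insert 34 → {34, 44, 62}
insert 36 → {34, 36, 44, 62}
insert 58 → {34, 36, 44, 58, 62}
insert 40 → {34, 36, 40, 44, 58, 62}
insert 52 → {34, 36, 40, 44, 52, 58, 62}
extract-min → 34; now {36, 40, 44, 52, 58, 62}
extract-min → 36; now {40, 44, 52, 58, 62}
insert 26 → {26, 40, 44, 52, 58, 62}
insert 59 → {26, 40, 44, 52, 58, 59, 62}
insert 51 → {26, 40, 44, 51, 52, 58, 59, 62}
insert 24 → {24, 26, 40, 44, 51, 52, 58, 59, 62}
insert 32 → {24, 26, 32, 40, 44, 51, 52, 58, 59, 62}
insert 33 → {24, 26, 32, 33, 40, 44, 51, 52, 58, 59, 62}
insert 46 → {24, 26, 32, 33, 40, 44, 46, 51, 52, 58, 59, 62}
extract-min → 24; now {26, 32, 33, 40, 44, 46, 51, 52, 58, 59, 62}
extract-min → 26; now {32, 33, 40, 44, 46, 51, 52, 58, 59, 62}
extract-min → 32; now {33, 40, 44, 46, 51, 52, 58, 59, 62}
extract-min → 33; now {40, 44, 46, 51, 52, 58, 59, 62}
insert 60 → {40, 44, 46, 51, 52, 58, 59, 60, 62}
insert 49 → {40, 44, 46, 49, 51, 52, 58, 59, 60, 62}
extract-min → 40; now {44, 46, 49, 51, 52, 58, 59, 60, 62}
extract-min → 44; now {46, 49, 51, 52, 58, 59, 60, 62}
insert 31 → {31, 46, 49, 51, 52, 58, 59, 60, 62}
insert 41 → {31, 41, 46, 49, 51, 52, 58, 59, 60, 62}
extract-min → 31; now {41, 46, 49, 51, 52, 58, 59, 60, 62}
insert 65 → {41, 46, 49, 51, 52, 58, 59, 60, 62, 65}
insert 64 → {41, 46, 49, 51, 52, 58, 59, 60, 62, 64, 65}
insert 61 → {41, 46, 49, 51, 52, 58, 59, 60, 61, 62, 64, 65}
extract-min → 41; now {46, 49, 51, 52, 58, 59, 60, 61, 62, 64, 65}
extract-min → 46; now {49, 51, 52, 58, 59, 60, 61, 62, 64, 65}
extract-min → 49; now {51, 52, 58, 59, 60, 61, 62, 64, 65}
insert 56 → {51, 52, 56, 58, 59, 60, 61, 62, 64, 65}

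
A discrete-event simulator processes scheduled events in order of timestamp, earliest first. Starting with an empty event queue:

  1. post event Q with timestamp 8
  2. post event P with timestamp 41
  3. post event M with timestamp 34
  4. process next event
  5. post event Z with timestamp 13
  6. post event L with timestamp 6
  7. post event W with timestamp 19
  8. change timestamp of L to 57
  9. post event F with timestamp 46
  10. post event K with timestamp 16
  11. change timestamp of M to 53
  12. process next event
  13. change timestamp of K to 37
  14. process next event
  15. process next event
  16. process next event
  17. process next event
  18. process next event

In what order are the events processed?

add Q (timestamp 8) → {Q:8}
add P (timestamp 41) → {Q:8, P:41}
add M (timestamp 34) → {Q:8, M:34, P:41}
process next event → Q; now {M:34, P:41}
add Z (timestamp 13) → {Z:13, M:34, P:41}
add L (timestamp 6) → {L:6, Z:13, M:34, P:41}
add W (timestamp 19) → {L:6, Z:13, W:19, M:34, P:41}
update L to timestamp 57 → {Z:13, W:19, M:34, P:41, L:57}
add F (timestamp 46) → {Z:13, W:19, M:34, P:41, F:46, L:57}
add K (timestamp 16) → {Z:13, K:16, W:19, M:34, P:41, F:46, L:57}
update M to timestamp 53 → {Z:13, K:16, W:19, P:41, F:46, M:53, L:57}
process next event → Z; now {K:16, W:19, P:41, F:46, M:53, L:57}
update K to timestamp 37 → {W:19, K:37, P:41, F:46, M:53, L:57}
process next event → W; now {K:37, P:41, F:46, M:53, L:57}
process next event → K; now {P:41, F:46, M:53, L:57}
process next event → P; now {F:46, M:53, L:57}
process next event → F; now {M:53, L:57}
process next event → M; now {L:57}

Q, Z, W, K, P, F, M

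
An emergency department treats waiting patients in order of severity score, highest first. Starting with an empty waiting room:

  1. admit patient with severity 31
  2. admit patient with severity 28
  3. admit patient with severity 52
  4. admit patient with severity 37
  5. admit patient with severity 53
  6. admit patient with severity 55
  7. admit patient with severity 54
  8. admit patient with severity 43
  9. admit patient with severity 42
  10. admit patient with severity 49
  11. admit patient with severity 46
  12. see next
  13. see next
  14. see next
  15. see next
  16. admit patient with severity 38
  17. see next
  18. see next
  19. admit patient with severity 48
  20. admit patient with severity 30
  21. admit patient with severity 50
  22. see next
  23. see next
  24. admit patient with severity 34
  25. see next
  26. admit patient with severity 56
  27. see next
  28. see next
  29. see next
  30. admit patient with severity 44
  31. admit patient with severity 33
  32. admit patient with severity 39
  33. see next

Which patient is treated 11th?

insert 31 → {31}
insert 28 → {31, 28}
insert 52 → {52, 31, 28}
insert 37 → {52, 37, 31, 28}
insert 53 → {53, 52, 37, 31, 28}
insert 55 → {55, 53, 52, 37, 31, 28}
insert 54 → {55, 54, 53, 52, 37, 31, 28}
insert 43 → {55, 54, 53, 52, 43, 37, 31, 28}
insert 42 → {55, 54, 53, 52, 43, 42, 37, 31, 28}
insert 49 → {55, 54, 53, 52, 49, 43, 42, 37, 31, 28}
insert 46 → {55, 54, 53, 52, 49, 46, 43, 42, 37, 31, 28}
see next → 55; now {54, 53, 52, 49, 46, 43, 42, 37, 31, 28}
see next → 54; now {53, 52, 49, 46, 43, 42, 37, 31, 28}
see next → 53; now {52, 49, 46, 43, 42, 37, 31, 28}
see next → 52; now {49, 46, 43, 42, 37, 31, 28}
insert 38 → {49, 46, 43, 42, 38, 37, 31, 28}
see next → 49; now {46, 43, 42, 38, 37, 31, 28}
see next → 46; now {43, 42, 38, 37, 31, 28}
insert 48 → {48, 43, 42, 38, 37, 31, 28}
insert 30 → {48, 43, 42, 38, 37, 31, 30, 28}
insert 50 → {50, 48, 43, 42, 38, 37, 31, 30, 28}
see next → 50; now {48, 43, 42, 38, 37, 31, 30, 28}
see next → 48; now {43, 42, 38, 37, 31, 30, 28}
insert 34 → {43, 42, 38, 37, 34, 31, 30, 28}
see next → 43; now {42, 38, 37, 34, 31, 30, 28}
insert 56 → {56, 42, 38, 37, 34, 31, 30, 28}
see next → 56; now {42, 38, 37, 34, 31, 30, 28}
see next → 42; now {38, 37, 34, 31, 30, 28}
see next → 38; now {37, 34, 31, 30, 28}
insert 44 → {44, 37, 34, 31, 30, 28}
insert 33 → {44, 37, 34, 33, 31, 30, 28}
insert 39 → {44, 39, 37, 34, 33, 31, 30, 28}
see next → 44; now {39, 37, 34, 33, 31, 30, 28}

42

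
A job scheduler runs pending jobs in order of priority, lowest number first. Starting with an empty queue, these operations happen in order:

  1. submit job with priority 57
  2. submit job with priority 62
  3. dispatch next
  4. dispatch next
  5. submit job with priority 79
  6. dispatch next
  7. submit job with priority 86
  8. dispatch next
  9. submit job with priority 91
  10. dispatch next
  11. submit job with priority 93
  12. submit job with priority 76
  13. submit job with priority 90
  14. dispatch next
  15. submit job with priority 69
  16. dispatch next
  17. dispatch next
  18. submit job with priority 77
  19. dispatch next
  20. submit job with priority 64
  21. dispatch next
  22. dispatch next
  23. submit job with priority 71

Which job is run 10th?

insert 57 → {57}
insert 62 → {57, 62}
dispatch next → 57; now {62}
dispatch next → 62; now {}
insert 79 → {79}
dispatch next → 79; now {}
insert 86 → {86}
dispatch next → 86; now {}
insert 91 → {91}
dispatch next → 91; now {}
insert 93 → {93}
insert 76 → {76, 93}
insert 90 → {76, 90, 93}
dispatch next → 76; now {90, 93}
insert 69 → {69, 90, 93}
dispatch next → 69; now {90, 93}
dispatch next → 90; now {93}
insert 77 → {77, 93}
dispatch next → 77; now {93}
insert 64 → {64, 93}
dispatch next → 64; now {93}
dispatch next → 93; now {}
insert 71 → {71}

64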